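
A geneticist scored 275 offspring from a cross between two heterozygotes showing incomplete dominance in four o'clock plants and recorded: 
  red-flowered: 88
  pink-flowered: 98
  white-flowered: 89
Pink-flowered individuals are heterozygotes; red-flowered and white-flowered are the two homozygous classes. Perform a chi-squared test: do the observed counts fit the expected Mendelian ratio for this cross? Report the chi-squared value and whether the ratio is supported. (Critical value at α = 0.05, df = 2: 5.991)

With incomplete dominance, a heterozygote × heterozygote cross gives a 1:2:1 phenotypic ratio.
The 1:2:1 ratio has 4 parts, so with N = 275 the expected counts are:
  red-flowered: 275 × 1/4 = 68.75
  pink-flowered: 275 × 2/4 = 137.5
  white-flowered: 275 × 1/4 = 68.75
χ² = Σ (O − E)² / E
  red-flowered: (88 − 68.75)² / 68.75 = 5.3900
  pink-flowered: (98 − 137.5)² / 137.5 = 11.3473
  white-flowered: (89 − 68.75)² / 68.75 = 5.9645
χ² = 5.3900 + 11.3473 + 5.9645 = 22.7018 ≈ 22.702
Degrees of freedom = 3 − 1 = 2; critical value at α = 0.05 is 5.991.
Since 22.702 > 5.991, we reject the null hypothesis — the data do not fit the 1:2:1 ratio.

22.702; not consistent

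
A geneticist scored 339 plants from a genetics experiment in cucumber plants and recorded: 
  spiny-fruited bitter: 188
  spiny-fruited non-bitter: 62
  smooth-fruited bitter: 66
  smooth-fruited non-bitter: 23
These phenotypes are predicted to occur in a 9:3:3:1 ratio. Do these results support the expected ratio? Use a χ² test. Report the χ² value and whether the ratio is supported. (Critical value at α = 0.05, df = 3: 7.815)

0.325; consistent

Expected counts for N = 339 under a 9:3:3:1 ratio (total parts = 16):
  spiny-fruited bitter: 339 × 9/16 = 190.6875
  spiny-fruited non-bitter: 339 × 3/16 = 63.5625
  smooth-fruited bitter: 339 × 3/16 = 63.5625
  smooth-fruited non-bitter: 339 × 1/16 = 21.1875
χ² = Σ (O − E)² / E
  spiny-fruited bitter: (188 − 190.6875)² / 190.6875 = 0.0379
  spiny-fruited non-bitter: (62 − 63.5625)² / 63.5625 = 0.0384
  smooth-fruited bitter: (66 − 63.5625)² / 63.5625 = 0.0935
  smooth-fruited non-bitter: (23 − 21.1875)² / 21.1875 = 0.1551
χ² = 0.0379 + 0.0384 + 0.0935 + 0.1551 = 0.3249 ≈ 0.325
Degrees of freedom = 4 − 1 = 3; critical value at α = 0.05 is 7.815.
Since 0.325 < 7.815, we fail to reject the null hypothesis — the data are consistent with the 9:3:3:1 ratio.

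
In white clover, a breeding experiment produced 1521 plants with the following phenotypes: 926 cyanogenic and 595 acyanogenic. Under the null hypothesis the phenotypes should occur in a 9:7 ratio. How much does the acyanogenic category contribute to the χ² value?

Expected counts for N = 1521 under a 9:7 ratio (total parts = 16):
  cyanogenic: 1521 × 9/16 = 855.5625
  acyanogenic: 1521 × 7/16 = 665.4375
Contribution of acyanogenic: (595 − 665.4375)² / 665.4375 = 7.4559

7.456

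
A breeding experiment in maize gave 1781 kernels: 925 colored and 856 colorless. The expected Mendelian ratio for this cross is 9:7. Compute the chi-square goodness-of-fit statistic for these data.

13.462

The 9:7 ratio has 16 parts, so with N = 1781 the expected counts are:
  colored: 1781 × 9/16 = 1001.8125
  colorless: 1781 × 7/16 = 779.1875
χ² = Σ (O − E)² / E
  colored: (925 − 1001.8125)² / 1001.8125 = 5.8895
  colorless: (856 − 779.1875)² / 779.1875 = 7.5722
χ² = 5.8895 + 7.5722 = 13.4617 ≈ 13.462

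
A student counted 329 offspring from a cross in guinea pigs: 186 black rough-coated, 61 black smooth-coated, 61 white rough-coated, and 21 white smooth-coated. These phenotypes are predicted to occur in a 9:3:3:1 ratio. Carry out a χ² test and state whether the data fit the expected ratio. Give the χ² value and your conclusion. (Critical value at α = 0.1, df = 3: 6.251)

The 9:3:3:1 ratio has 16 parts, so with N = 329 the expected counts are:
  black rough-coated: 329 × 9/16 = 185.0625
  black smooth-coated: 329 × 3/16 = 61.6875
  white rough-coated: 329 × 3/16 = 61.6875
  white smooth-coated: 329 × 1/16 = 20.5625
χ² = Σ (O − E)² / E
  black rough-coated: (186 − 185.0625)² / 185.0625 = 0.0047
  black smooth-coated: (61 − 61.6875)² / 61.6875 = 0.0077
  white rough-coated: (61 − 61.6875)² / 61.6875 = 0.0077
  white smooth-coated: (21 − 20.5625)² / 20.5625 = 0.0093
χ² = 0.0047 + 0.0077 + 0.0077 + 0.0093 = 0.0294 ≈ 0.029
Degrees of freedom = 4 − 1 = 3; critical value at α = 0.1 is 6.251.
Since 0.029 < 6.251, we fail to reject the null hypothesis — the data are consistent with the 9:3:3:1 ratio.

0.029; consistent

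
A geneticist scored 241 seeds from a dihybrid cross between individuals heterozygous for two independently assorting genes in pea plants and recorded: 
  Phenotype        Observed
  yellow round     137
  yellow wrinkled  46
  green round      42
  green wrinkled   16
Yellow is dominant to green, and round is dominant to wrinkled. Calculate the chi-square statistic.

A dihybrid F₂ with independent assortment and complete dominance at both loci gives a 9:3:3:1 phenotypic ratio.
Under the 9:3:3:1 hypothesis (Σ ratio = 16, N = 241):
  yellow round: 241 × 9/16 = 135.5625
  yellow wrinkled: 241 × 3/16 = 45.1875
  green round: 241 × 3/16 = 45.1875
  green wrinkled: 241 × 1/16 = 15.0625
χ² = Σ (O − E)² / E
  yellow round: (137 − 135.5625)² / 135.5625 = 0.0152
  yellow wrinkled: (46 − 45.1875)² / 45.1875 = 0.0146
  green round: (42 − 45.1875)² / 45.1875 = 0.2248
  green wrinkled: (16 − 15.0625)² / 15.0625 = 0.0584
χ² = 0.0152 + 0.0146 + 0.2248 + 0.0584 = 0.313

0.313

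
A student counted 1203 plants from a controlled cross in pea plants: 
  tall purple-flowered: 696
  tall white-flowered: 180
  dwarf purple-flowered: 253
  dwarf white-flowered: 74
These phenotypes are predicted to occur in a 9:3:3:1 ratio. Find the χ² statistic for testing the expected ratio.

13.111

The 9:3:3:1 ratio has 16 parts, so with N = 1203 the expected counts are:
  tall purple-flowered: 1203 × 9/16 = 676.6875
  tall white-flowered: 1203 × 3/16 = 225.5625
  dwarf purple-flowered: 1203 × 3/16 = 225.5625
  dwarf white-flowered: 1203 × 1/16 = 75.1875
χ² = Σ (O − E)² / E
  tall purple-flowered: (696 − 676.6875)² / 676.6875 = 0.5512
  tall white-flowered: (180 − 225.5625)² / 225.5625 = 9.2034
  dwarf purple-flowered: (253 − 225.5625)² / 225.5625 = 3.3375
  dwarf white-flowered: (74 − 75.1875)² / 75.1875 = 0.0188
χ² = 0.5512 + 9.2034 + 3.3375 + 0.0188 = 13.1109 ≈ 13.111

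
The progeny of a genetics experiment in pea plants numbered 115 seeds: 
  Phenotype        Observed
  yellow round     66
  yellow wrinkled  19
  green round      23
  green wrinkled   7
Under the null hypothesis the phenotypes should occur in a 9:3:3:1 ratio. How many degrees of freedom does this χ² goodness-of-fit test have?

A goodness-of-fit test with 4 phenotype classes has df = 4 − 1 = 3.

3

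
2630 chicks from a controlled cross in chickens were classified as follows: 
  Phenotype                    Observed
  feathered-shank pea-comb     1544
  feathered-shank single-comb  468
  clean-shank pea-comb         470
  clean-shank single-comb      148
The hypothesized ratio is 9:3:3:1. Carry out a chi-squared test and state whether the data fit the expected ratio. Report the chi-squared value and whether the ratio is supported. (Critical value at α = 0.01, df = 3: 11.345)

6.819; consistent

Under the 9:3:3:1 hypothesis (Σ ratio = 16, N = 2630):
  feathered-shank pea-comb: 2630 × 9/16 = 1479.375
  feathered-shank single-comb: 2630 × 3/16 = 493.125
  clean-shank pea-comb: 2630 × 3/16 = 493.125
  clean-shank single-comb: 2630 × 1/16 = 164.375
χ² = Σ (O − E)² / E
  feathered-shank pea-comb: (1544 − 1479.375)² / 1479.375 = 2.8231
  feathered-shank single-comb: (468 − 493.125)² / 493.125 = 1.2801
  clean-shank pea-comb: (470 − 493.125)² / 493.125 = 1.0844
  clean-shank single-comb: (148 − 164.375)² / 164.375 = 1.6313
χ² = 2.8231 + 1.2801 + 1.0844 + 1.6313 = 6.8189 ≈ 6.819
Degrees of freedom = 4 − 1 = 3; critical value at α = 0.01 is 11.345.
Since 6.819 < 11.345, we fail to reject the null hypothesis — the data are consistent with the 9:3:3:1 ratio.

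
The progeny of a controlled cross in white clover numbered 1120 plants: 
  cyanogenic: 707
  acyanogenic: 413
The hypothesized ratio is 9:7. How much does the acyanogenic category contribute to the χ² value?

12.100

The 9:7 ratio has 16 parts, so with N = 1120 the expected counts are:
  cyanogenic: 1120 × 9/16 = 630
  acyanogenic: 1120 × 7/16 = 490
Contribution of acyanogenic: (413 − 490)² / 490 = 12.1000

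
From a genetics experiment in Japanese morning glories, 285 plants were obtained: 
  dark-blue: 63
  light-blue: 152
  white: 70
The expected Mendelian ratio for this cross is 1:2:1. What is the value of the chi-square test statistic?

1.611

Total ratio parts = 4. Expected numbers out of 285:
  dark-blue: 285 × 1/4 = 71.25
  light-blue: 285 × 2/4 = 142.5
  white: 285 × 1/4 = 71.25
χ² = Σ (O − E)² / E
  dark-blue: (63 − 71.25)² / 71.25 = 0.9553
  light-blue: (152 − 142.5)² / 142.5 = 0.6333
  white: (70 − 71.25)² / 71.25 = 0.0219
χ² = 0.9553 + 0.6333 + 0.0219 = 1.6105 ≈ 1.611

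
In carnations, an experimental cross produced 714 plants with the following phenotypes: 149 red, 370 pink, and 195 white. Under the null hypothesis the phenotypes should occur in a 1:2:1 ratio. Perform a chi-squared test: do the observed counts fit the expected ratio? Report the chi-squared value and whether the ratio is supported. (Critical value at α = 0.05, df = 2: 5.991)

6.874; not consistent

Total ratio parts = 4. Expected numbers out of 714:
  red: 714 × 1/4 = 178.5
  pink: 714 × 2/4 = 357
  white: 714 × 1/4 = 178.5
χ² = Σ (O − E)² / E
  red: (149 − 178.5)² / 178.5 = 4.8754
  pink: (370 − 357)² / 357 = 0.4734
  white: (195 − 178.5)² / 178.5 = 1.5252
χ² = 4.8754 + 0.4734 + 1.5252 = 6.874
Degrees of freedom = 3 − 1 = 2; critical value at α = 0.05 is 5.991.
Since 6.874 > 5.991, we reject the null hypothesis — the data do not fit the 1:2:1 ratio.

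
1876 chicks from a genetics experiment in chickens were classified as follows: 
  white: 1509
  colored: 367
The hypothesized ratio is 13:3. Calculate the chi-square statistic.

Under the 13:3 hypothesis (Σ ratio = 16, N = 1876):
  white: 1876 × 13/16 = 1524.25
  colored: 1876 × 3/16 = 351.75
χ² = Σ (O − E)² / E
  white: (1509 − 1524.25)² / 1524.25 = 0.1526
  colored: (367 − 351.75)² / 351.75 = 0.6612
χ² = 0.1526 + 0.6612 = 0.8138 ≈ 0.814

0.814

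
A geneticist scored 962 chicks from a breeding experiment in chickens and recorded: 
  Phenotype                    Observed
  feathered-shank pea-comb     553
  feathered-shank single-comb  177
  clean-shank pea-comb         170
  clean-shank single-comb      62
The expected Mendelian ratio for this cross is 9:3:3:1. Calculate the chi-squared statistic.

Total ratio parts = 16. Expected numbers out of 962:
  feathered-shank pea-comb: 962 × 9/16 = 541.125
  feathered-shank single-comb: 962 × 3/16 = 180.375
  clean-shank pea-comb: 962 × 3/16 = 180.375
  clean-shank single-comb: 962 × 1/16 = 60.125
χ² = Σ (O − E)² / E
  feathered-shank pea-comb: (553 − 541.125)² / 541.125 = 0.2606
  feathered-shank single-comb: (177 − 180.375)² / 180.375 = 0.0631
  clean-shank pea-comb: (170 − 180.375)² / 180.375 = 0.5968
  clean-shank single-comb: (62 − 60.125)² / 60.125 = 0.0585
χ² = 0.2606 + 0.0631 + 0.5968 + 0.0585 = 0.979

0.979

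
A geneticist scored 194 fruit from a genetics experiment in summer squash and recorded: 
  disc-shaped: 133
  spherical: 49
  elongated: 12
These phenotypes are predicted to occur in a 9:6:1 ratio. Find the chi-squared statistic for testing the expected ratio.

Total ratio parts = 16. Expected numbers out of 194:
  disc-shaped: 194 × 9/16 = 109.125
  spherical: 194 × 6/16 = 72.75
  elongated: 194 × 1/16 = 12.125
χ² = Σ (O − E)² / E
  disc-shaped: (133 − 109.125)² / 109.125 = 5.2235
  spherical: (49 − 72.75)² / 72.75 = 7.7534
  elongated: (12 − 12.125)² / 12.125 = 0.0013
χ² = 5.2235 + 7.7534 + 0.0013 = 12.9782 ≈ 12.978

12.978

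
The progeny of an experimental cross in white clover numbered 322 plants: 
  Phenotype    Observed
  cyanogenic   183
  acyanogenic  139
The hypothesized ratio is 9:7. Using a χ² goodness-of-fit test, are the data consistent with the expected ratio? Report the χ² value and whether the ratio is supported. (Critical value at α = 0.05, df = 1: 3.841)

Total ratio parts = 16. Expected numbers out of 322:
  cyanogenic: 322 × 9/16 = 181.125
  acyanogenic: 322 × 7/16 = 140.875
χ² = Σ (O − E)² / E
  cyanogenic: (183 − 181.125)² / 181.125 = 0.0194
  acyanogenic: (139 − 140.875)² / 140.875 = 0.0250
χ² = 0.0194 + 0.0250 = 0.0444 ≈ 0.044
Degrees of freedom = 2 − 1 = 1; critical value at α = 0.05 is 3.841.
Since 0.044 < 3.841, we fail to reject the null hypothesis — the data are consistent with the 9:7 ratio.

0.044; consistent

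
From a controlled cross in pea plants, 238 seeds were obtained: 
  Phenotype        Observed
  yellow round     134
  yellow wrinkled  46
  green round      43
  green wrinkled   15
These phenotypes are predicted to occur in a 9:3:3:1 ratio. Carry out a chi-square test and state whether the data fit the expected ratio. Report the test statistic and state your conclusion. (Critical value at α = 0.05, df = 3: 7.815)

The 9:3:3:1 ratio has 16 parts, so with N = 238 the expected counts are:
  yellow round: 238 × 9/16 = 133.875
  yellow wrinkled: 238 × 3/16 = 44.625
  green round: 238 × 3/16 = 44.625
  green wrinkled: 238 × 1/16 = 14.875
χ² = Σ (O − E)² / E
  yellow round: (134 − 133.875)² / 133.875 = 0.0001
  yellow wrinkled: (46 − 44.625)² / 44.625 = 0.0424
  green round: (43 − 44.625)² / 44.625 = 0.0592
  green wrinkled: (15 − 14.875)² / 14.875 = 0.0011
χ² = 0.0001 + 0.0424 + 0.0592 + 0.0011 = 0.1028 ≈ 0.103
Degrees of freedom = 4 − 1 = 3; critical value at α = 0.05 is 7.815.
Since 0.103 < 7.815, we fail to reject the null hypothesis — the data are consistent with the 9:3:3:1 ratio.

0.103; consistent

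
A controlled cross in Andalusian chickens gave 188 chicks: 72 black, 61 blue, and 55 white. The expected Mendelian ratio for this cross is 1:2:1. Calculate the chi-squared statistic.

26.245

The 1:2:1 ratio has 4 parts, so with N = 188 the expected counts are:
  black: 188 × 1/4 = 47
  blue: 188 × 2/4 = 94
  white: 188 × 1/4 = 47
χ² = Σ (O − E)² / E
  black: (72 − 47)² / 47 = 13.2979
  blue: (61 − 94)² / 94 = 11.5851
  white: (55 − 47)² / 47 = 1.3617
χ² = 13.2979 + 11.5851 + 1.3617 = 26.2447 ≈ 26.245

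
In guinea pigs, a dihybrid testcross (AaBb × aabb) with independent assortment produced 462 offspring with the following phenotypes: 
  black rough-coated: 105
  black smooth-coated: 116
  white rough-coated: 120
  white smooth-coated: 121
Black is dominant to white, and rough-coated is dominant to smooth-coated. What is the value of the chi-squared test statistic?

1.394

A dihybrid testcross with independent assortment gives a 1:1:1:1 ratio.
Total ratio parts = 4. Expected numbers out of 462:
  black rough-coated: 462 × 1/4 = 115.5
  black smooth-coated: 462 × 1/4 = 115.5
  white rough-coated: 462 × 1/4 = 115.5
  white smooth-coated: 462 × 1/4 = 115.5
χ² = Σ (O − E)² / E
  black rough-coated: (105 − 115.5)² / 115.5 = 0.9545
  black smooth-coated: (116 − 115.5)² / 115.5 = 0.0022
  white rough-coated: (120 − 115.5)² / 115.5 = 0.1753
  white smooth-coated: (121 − 115.5)² / 115.5 = 0.2619
χ² = 0.9545 + 0.0022 + 0.1753 + 0.2619 = 1.3939 ≈ 1.394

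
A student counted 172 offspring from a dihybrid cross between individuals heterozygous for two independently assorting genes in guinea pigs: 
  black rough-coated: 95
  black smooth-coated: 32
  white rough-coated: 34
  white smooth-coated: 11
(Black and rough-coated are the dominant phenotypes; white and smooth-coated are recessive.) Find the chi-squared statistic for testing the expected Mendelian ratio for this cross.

0.134

A dihybrid F₂ with independent assortment and complete dominance at both loci gives a 9:3:3:1 phenotypic ratio.
The 9:3:3:1 ratio has 16 parts, so with N = 172 the expected counts are:
  black rough-coated: 172 × 9/16 = 96.75
  black smooth-coated: 172 × 3/16 = 32.25
  white rough-coated: 172 × 3/16 = 32.25
  white smooth-coated: 172 × 1/16 = 10.75
χ² = Σ (O − E)² / E
  black rough-coated: (95 − 96.75)² / 96.75 = 0.0317
  black smooth-coated: (32 − 32.25)² / 32.25 = 0.0019
  white rough-coated: (34 − 32.25)² / 32.25 = 0.0950
  white smooth-coated: (11 − 10.75)² / 10.75 = 0.0058
χ² = 0.0317 + 0.0019 + 0.0950 + 0.0058 = 0.1344 ≈ 0.134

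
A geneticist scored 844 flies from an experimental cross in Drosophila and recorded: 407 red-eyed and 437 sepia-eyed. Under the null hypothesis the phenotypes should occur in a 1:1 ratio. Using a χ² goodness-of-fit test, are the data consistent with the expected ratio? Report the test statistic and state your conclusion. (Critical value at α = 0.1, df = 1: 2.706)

1.066; consistent

Expected counts for N = 844 under a 1:1 ratio (total parts = 2):
  red-eyed: 844 × 1/2 = 422
  sepia-eyed: 844 × 1/2 = 422
χ² = Σ (O − E)² / E
  red-eyed: (407 − 422)² / 422 = 0.5332
  sepia-eyed: (437 − 422)² / 422 = 0.5332
χ² = 0.5332 + 0.5332 = 1.0664 ≈ 1.066
Degrees of freedom = 2 − 1 = 1; critical value at α = 0.1 is 2.706.
Since 1.066 < 2.706, we fail to reject the null hypothesis — the data are consistent with the 1:1 ratio.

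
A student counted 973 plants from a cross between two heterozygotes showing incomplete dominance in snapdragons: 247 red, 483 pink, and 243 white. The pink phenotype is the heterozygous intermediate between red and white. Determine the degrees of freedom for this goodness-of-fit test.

With incomplete dominance, a heterozygote × heterozygote cross gives a 1:2:1 phenotypic ratio.
A goodness-of-fit test with 3 phenotype classes has df = 3 − 1 = 2.

2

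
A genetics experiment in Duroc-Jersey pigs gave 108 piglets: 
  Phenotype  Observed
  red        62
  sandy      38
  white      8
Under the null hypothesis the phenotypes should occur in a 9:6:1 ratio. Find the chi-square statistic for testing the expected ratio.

0.412

Expected counts for N = 108 under a 9:6:1 ratio (total parts = 16):
  red: 108 × 9/16 = 60.75
  sandy: 108 × 6/16 = 40.5
  white: 108 × 1/16 = 6.75
χ² = Σ (O − E)² / E
  red: (62 − 60.75)² / 60.75 = 0.0257
  sandy: (38 − 40.5)² / 40.5 = 0.1543
  white: (8 − 6.75)² / 6.75 = 0.2315
χ² = 0.0257 + 0.1543 + 0.2315 = 0.4115 ≈ 0.412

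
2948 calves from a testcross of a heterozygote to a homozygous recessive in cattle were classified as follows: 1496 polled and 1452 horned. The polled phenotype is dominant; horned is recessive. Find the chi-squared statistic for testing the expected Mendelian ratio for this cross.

0.657

A testcross of a heterozygote (Aa × aa) gives a 1:1 phenotypic ratio.
The 1:1 ratio has 2 parts, so with N = 2948 the expected counts are:
  polled: 2948 × 1/2 = 1474
  horned: 2948 × 1/2 = 1474
χ² = Σ (O − E)² / E
  polled: (1496 − 1474)² / 1474 = 0.3284
  horned: (1452 − 1474)² / 1474 = 0.3284
χ² = 0.3284 + 0.3284 = 0.6568 ≈ 0.657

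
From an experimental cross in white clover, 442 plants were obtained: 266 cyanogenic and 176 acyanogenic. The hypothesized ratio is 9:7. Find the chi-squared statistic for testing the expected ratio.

2.775

Expected counts for N = 442 under a 9:7 ratio (total parts = 16):
  cyanogenic: 442 × 9/16 = 248.625
  acyanogenic: 442 × 7/16 = 193.375
χ² = Σ (O − E)² / E
  cyanogenic: (266 − 248.625)² / 248.625 = 1.2142
  acyanogenic: (176 − 193.375)² / 193.375 = 1.5612
χ² = 1.2142 + 1.5612 = 2.7754 ≈ 2.775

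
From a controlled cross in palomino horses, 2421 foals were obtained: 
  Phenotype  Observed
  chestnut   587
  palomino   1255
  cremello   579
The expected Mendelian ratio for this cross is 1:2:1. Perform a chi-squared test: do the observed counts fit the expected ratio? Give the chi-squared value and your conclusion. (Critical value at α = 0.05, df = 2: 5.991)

The 1:2:1 ratio has 4 parts, so with N = 2421 the expected counts are:
  chestnut: 2421 × 1/4 = 605.25
  palomino: 2421 × 2/4 = 1210.5
  cremello: 2421 × 1/4 = 605.25
χ² = Σ (O − E)² / E
  chestnut: (587 − 605.25)² / 605.25 = 0.5503
  palomino: (1255 − 1210.5)² / 1210.5 = 1.6359
  cremello: (579 − 605.25)² / 605.25 = 1.1385
χ² = 0.5503 + 1.6359 + 1.1385 = 3.3247 ≈ 3.325
Degrees of freedom = 3 − 1 = 2; critical value at α = 0.05 is 5.991.
Since 3.325 < 5.991, we fail to reject the null hypothesis — the data are consistent with the 1:2:1 ratio.

3.325; consistent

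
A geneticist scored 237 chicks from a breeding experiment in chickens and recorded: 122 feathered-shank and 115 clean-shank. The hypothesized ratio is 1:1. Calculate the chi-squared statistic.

Under the 1:1 hypothesis (Σ ratio = 2, N = 237):
  feathered-shank: 237 × 1/2 = 118.5
  clean-shank: 237 × 1/2 = 118.5
χ² = Σ (O − E)² / E
  feathered-shank: (122 − 118.5)² / 118.5 = 0.1034
  clean-shank: (115 − 118.5)² / 118.5 = 0.1034
χ² = 0.1034 + 0.1034 = 0.2068 ≈ 0.207

0.207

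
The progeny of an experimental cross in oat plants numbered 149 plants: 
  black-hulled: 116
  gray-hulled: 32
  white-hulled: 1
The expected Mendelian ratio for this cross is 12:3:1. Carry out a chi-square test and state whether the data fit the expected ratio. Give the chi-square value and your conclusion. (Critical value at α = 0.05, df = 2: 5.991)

Under the 12:3:1 hypothesis (Σ ratio = 16, N = 149):
  black-hulled: 149 × 12/16 = 111.75
  gray-hulled: 149 × 3/16 = 27.9375
  white-hulled: 149 × 1/16 = 9.3125
χ² = Σ (O − E)² / E
  black-hulled: (116 − 111.75)² / 111.75 = 0.1616
  gray-hulled: (32 − 27.9375)² / 27.9375 = 0.5907
  white-hulled: (1 − 9.3125)² / 9.3125 = 7.4199
χ² = 0.1616 + 0.5907 + 7.4199 = 8.1722 ≈ 8.172
Degrees of freedom = 3 − 1 = 2; critical value at α = 0.05 is 5.991.
Since 8.172 > 5.991, we reject the null hypothesis — the data do not fit the 12:3:1 ratio.

8.172; not consistent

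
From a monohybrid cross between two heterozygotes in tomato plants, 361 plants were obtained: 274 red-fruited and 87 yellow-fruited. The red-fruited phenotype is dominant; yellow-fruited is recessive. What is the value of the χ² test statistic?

0.156

For a monohybrid cross between heterozygotes with complete dominance, the expected phenotypic ratio is 3:1.
Under the 3:1 hypothesis (Σ ratio = 4, N = 361):
  red-fruited: 361 × 3/4 = 270.75
  yellow-fruited: 361 × 1/4 = 90.25
χ² = Σ (O − E)² / E
  red-fruited: (274 − 270.75)² / 270.75 = 0.0390
  yellow-fruited: (87 − 90.25)² / 90.25 = 0.1170
χ² = 0.0390 + 0.1170 = 0.156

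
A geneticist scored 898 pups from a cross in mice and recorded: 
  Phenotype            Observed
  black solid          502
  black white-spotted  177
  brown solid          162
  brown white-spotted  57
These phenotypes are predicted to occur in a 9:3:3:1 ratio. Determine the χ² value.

0.716

Total ratio parts = 16. Expected numbers out of 898:
  black solid: 898 × 9/16 = 505.125
  black white-spotted: 898 × 3/16 = 168.375
  brown solid: 898 × 3/16 = 168.375
  brown white-spotted: 898 × 1/16 = 56.125
χ² = Σ (O − E)² / E
  black solid: (502 − 505.125)² / 505.125 = 0.0193
  black white-spotted: (177 − 168.375)² / 168.375 = 0.4418
  brown solid: (162 − 168.375)² / 168.375 = 0.2414
  brown white-spotted: (57 − 56.125)² / 56.125 = 0.0136
χ² = 0.0193 + 0.4418 + 0.2414 + 0.0136 = 0.7161 ≈ 0.716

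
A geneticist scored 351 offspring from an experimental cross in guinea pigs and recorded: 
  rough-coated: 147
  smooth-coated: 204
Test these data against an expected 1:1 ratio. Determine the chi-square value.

9.256

Under the 1:1 hypothesis (Σ ratio = 2, N = 351):
  rough-coated: 351 × 1/2 = 175.5
  smooth-coated: 351 × 1/2 = 175.5
χ² = Σ (O − E)² / E
  rough-coated: (147 − 175.5)² / 175.5 = 4.6282
  smooth-coated: (204 − 175.5)² / 175.5 = 4.6282
χ² = 4.6282 + 4.6282 = 9.2564 ≈ 9.256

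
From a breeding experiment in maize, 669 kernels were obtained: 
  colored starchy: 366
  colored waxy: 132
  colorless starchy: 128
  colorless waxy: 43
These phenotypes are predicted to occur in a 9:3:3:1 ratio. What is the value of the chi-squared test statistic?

0.712

Under the 9:3:3:1 hypothesis (Σ ratio = 16, N = 669):
  colored starchy: 669 × 9/16 = 376.3125
  colored waxy: 669 × 3/16 = 125.4375
  colorless starchy: 669 × 3/16 = 125.4375
  colorless waxy: 669 × 1/16 = 41.8125
χ² = Σ (O − E)² / E
  colored starchy: (366 − 376.3125)² / 376.3125 = 0.2826
  colored waxy: (132 − 125.4375)² / 125.4375 = 0.3433
  colorless starchy: (128 − 125.4375)² / 125.4375 = 0.0523
  colorless waxy: (43 − 41.8125)² / 41.8125 = 0.0337
χ² = 0.2826 + 0.3433 + 0.0523 + 0.0337 = 0.7119 ≈ 0.712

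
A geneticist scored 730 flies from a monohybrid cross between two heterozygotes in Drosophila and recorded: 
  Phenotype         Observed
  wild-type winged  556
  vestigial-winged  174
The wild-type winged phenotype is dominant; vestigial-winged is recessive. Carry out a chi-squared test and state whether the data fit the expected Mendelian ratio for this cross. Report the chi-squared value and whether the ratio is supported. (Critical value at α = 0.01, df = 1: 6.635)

0.528; consistent

For a monohybrid cross between heterozygotes with complete dominance, the expected phenotypic ratio is 3:1.
Total ratio parts = 4. Expected numbers out of 730:
  wild-type winged: 730 × 3/4 = 547.5
  vestigial-winged: 730 × 1/4 = 182.5
χ² = Σ (O − E)² / E
  wild-type winged: (556 − 547.5)² / 547.5 = 0.1320
  vestigial-winged: (174 − 182.5)² / 182.5 = 0.3959
χ² = 0.1320 + 0.3959 = 0.5279 ≈ 0.528
Degrees of freedom = 2 − 1 = 1; critical value at α = 0.01 is 6.635.
Since 0.528 < 6.635, we fail to reject the null hypothesis — the data are consistent with the 3:1 ratio.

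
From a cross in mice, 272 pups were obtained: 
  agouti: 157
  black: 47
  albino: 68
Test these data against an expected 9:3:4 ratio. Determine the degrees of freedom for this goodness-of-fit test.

A goodness-of-fit test with 3 phenotype classes has df = 3 − 1 = 2.

2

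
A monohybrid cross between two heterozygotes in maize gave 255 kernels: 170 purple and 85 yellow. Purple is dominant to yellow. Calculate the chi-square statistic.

For a monohybrid cross between heterozygotes with complete dominance, the expected phenotypic ratio is 3:1.
Expected counts for N = 255 under a 3:1 ratio (total parts = 4):
  purple: 255 × 3/4 = 191.25
  yellow: 255 × 1/4 = 63.75
χ² = Σ (O − E)² / E
  purple: (170 − 191.25)² / 191.25 = 2.3611
  yellow: (85 − 63.75)² / 63.75 = 7.0833
χ² = 2.3611 + 7.0833 = 9.4444 ≈ 9.444

9.444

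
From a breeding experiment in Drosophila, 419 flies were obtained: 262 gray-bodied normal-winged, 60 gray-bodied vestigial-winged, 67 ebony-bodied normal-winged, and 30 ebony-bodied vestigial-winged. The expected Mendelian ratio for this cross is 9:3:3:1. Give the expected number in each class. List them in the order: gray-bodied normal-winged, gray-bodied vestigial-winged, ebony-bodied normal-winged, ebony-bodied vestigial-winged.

235.6875, 78.5625, 78.5625, 26.1875

Under the 9:3:3:1 hypothesis (Σ ratio = 16, N = 419):
  gray-bodied normal-winged: 419 × 9/16 = 235.6875
  gray-bodied vestigial-winged: 419 × 3/16 = 78.5625
  ebony-bodied normal-winged: 419 × 3/16 = 78.5625
  ebony-bodied vestigial-winged: 419 × 1/16 = 26.1875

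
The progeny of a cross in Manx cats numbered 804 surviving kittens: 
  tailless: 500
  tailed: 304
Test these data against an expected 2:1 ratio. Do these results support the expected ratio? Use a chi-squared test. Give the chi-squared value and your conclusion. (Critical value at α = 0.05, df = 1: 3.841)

7.254; not consistent

Under the 2:1 hypothesis (Σ ratio = 3, N = 804):
  tailless: 804 × 2/3 = 536
  tailed: 804 × 1/3 = 268
χ² = Σ (O − E)² / E
  tailless: (500 − 536)² / 536 = 2.4179
  tailed: (304 − 268)² / 268 = 4.8358
χ² = 2.4179 + 4.8358 = 7.2537 ≈ 7.254
Degrees of freedom = 2 − 1 = 1; critical value at α = 0.05 is 3.841.
Since 7.254 > 3.841, we reject the null hypothesis — the data do not fit the 2:1 ratio.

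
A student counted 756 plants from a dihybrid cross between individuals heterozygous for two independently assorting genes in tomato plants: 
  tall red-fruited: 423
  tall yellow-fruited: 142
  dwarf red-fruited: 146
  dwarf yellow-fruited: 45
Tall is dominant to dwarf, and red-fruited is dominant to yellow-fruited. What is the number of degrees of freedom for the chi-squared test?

3

A dihybrid F₂ with independent assortment and complete dominance at both loci gives a 9:3:3:1 phenotypic ratio.
A goodness-of-fit test with 4 phenotype classes has df = 4 − 1 = 3.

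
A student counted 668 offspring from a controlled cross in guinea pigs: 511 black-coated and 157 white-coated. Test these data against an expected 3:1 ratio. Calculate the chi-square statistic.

Expected counts for N = 668 under a 3:1 ratio (total parts = 4):
  black-coated: 668 × 3/4 = 501
  white-coated: 668 × 1/4 = 167
χ² = Σ (O − E)² / E
  black-coated: (511 − 501)² / 501 = 0.1996
  white-coated: (157 − 167)² / 167 = 0.5988
χ² = 0.1996 + 0.5988 = 0.7984 ≈ 0.798

0.798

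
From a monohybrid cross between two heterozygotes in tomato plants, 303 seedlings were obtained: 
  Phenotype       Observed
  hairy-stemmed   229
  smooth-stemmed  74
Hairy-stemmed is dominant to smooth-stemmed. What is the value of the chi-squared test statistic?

0.054

For a monohybrid cross between heterozygotes with complete dominance, the expected phenotypic ratio is 3:1.
Expected counts for N = 303 under a 3:1 ratio (total parts = 4):
  hairy-stemmed: 303 × 3/4 = 227.25
  smooth-stemmed: 303 × 1/4 = 75.75
χ² = Σ (O − E)² / E
  hairy-stemmed: (229 − 227.25)² / 227.25 = 0.0135
  smooth-stemmed: (74 − 75.75)² / 75.75 = 0.0404
χ² = 0.0135 + 0.0404 = 0.0539 ≈ 0.054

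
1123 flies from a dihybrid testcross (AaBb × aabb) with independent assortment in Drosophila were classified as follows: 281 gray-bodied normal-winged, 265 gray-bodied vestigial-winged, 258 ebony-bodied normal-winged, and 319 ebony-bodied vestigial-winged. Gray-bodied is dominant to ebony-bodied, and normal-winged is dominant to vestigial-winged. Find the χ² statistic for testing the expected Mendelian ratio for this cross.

A dihybrid testcross with independent assortment gives a 1:1:1:1 ratio.
Under the 1:1:1:1 hypothesis (Σ ratio = 4, N = 1123):
  gray-bodied normal-winged: 1123 × 1/4 = 280.75
  gray-bodied vestigial-winged: 1123 × 1/4 = 280.75
  ebony-bodied normal-winged: 1123 × 1/4 = 280.75
  ebony-bodied vestigial-winged: 1123 × 1/4 = 280.75
χ² = Σ (O − E)² / E
  gray-bodied normal-winged: (281 − 280.75)² / 280.75 = 0.0002
  gray-bodied vestigial-winged: (265 − 280.75)² / 280.75 = 0.8836
  ebony-bodied normal-winged: (258 − 280.75)² / 280.75 = 1.8435
  ebony-bodied vestigial-winged: (319 − 280.75)² / 280.75 = 5.2113
χ² = 0.0002 + 0.8836 + 1.8435 + 5.2113 = 7.9386 ≈ 7.939

7.939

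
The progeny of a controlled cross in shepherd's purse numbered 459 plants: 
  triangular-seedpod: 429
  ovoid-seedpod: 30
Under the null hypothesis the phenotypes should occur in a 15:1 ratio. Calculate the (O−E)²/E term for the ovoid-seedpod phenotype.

Under the 15:1 hypothesis (Σ ratio = 16, N = 459):
  triangular-seedpod: 459 × 15/16 = 430.3125
  ovoid-seedpod: 459 × 1/16 = 28.6875
Contribution of ovoid-seedpod: (30 − 28.6875)² / 28.6875 = 0.0600

0.060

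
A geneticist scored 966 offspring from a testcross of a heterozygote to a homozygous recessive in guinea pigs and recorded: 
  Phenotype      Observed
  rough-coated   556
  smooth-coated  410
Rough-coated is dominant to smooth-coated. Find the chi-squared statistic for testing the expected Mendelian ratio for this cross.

A testcross of a heterozygote (Aa × aa) gives a 1:1 phenotypic ratio.
Under the 1:1 hypothesis (Σ ratio = 2, N = 966):
  rough-coated: 966 × 1/2 = 483
  smooth-coated: 966 × 1/2 = 483
χ² = Σ (O − E)² / E
  rough-coated: (556 − 483)² / 483 = 11.0331
  smooth-coated: (410 − 483)² / 483 = 11.0331
χ² = 11.0331 + 11.0331 = 22.0662 ≈ 22.066

22.066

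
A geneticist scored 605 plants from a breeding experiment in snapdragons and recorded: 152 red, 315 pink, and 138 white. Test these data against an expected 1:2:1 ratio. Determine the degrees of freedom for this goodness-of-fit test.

2

A goodness-of-fit test with 3 phenotype classes has df = 3 − 1 = 2.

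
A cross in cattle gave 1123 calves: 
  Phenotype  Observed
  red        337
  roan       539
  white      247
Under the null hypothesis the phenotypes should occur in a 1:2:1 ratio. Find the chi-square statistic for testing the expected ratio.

The 1:2:1 ratio has 4 parts, so with N = 1123 the expected counts are:
  red: 1123 × 1/4 = 280.75
  roan: 1123 × 2/4 = 561.5
  white: 1123 × 1/4 = 280.75
χ² = Σ (O − E)² / E
  red: (337 − 280.75)² / 280.75 = 11.2700
  roan: (539 − 561.5)² / 561.5 = 0.9016
  white: (247 − 280.75)² / 280.75 = 4.0572
χ² = 11.2700 + 0.9016 + 4.0572 = 16.2288 ≈ 16.229

16.229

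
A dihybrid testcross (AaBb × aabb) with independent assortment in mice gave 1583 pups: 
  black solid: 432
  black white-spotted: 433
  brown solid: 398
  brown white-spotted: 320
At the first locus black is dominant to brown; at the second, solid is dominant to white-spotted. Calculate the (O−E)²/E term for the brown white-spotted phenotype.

A dihybrid testcross with independent assortment gives a 1:1:1:1 ratio.
Under the 1:1:1:1 hypothesis (Σ ratio = 4, N = 1583):
  black solid: 1583 × 1/4 = 395.75
  black white-spotted: 1583 × 1/4 = 395.75
  brown solid: 1583 × 1/4 = 395.75
  brown white-spotted: 1583 × 1/4 = 395.75
Contribution of brown white-spotted: (320 − 395.75)² / 395.75 = 14.4992

14.499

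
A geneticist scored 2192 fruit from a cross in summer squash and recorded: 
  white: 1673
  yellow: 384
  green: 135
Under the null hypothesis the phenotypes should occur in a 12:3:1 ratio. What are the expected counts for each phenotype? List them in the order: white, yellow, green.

1644, 411, 137

Total ratio parts = 16. Expected numbers out of 2192:
  white: 2192 × 12/16 = 1644
  yellow: 2192 × 3/16 = 411
  green: 2192 × 1/16 = 137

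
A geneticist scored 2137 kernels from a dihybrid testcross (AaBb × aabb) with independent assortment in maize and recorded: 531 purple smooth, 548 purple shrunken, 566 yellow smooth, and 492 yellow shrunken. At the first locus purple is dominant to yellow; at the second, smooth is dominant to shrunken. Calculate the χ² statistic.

5.602

A dihybrid testcross with independent assortment gives a 1:1:1:1 ratio.
Total ratio parts = 4. Expected numbers out of 2137:
  purple smooth: 2137 × 1/4 = 534.25
  purple shrunken: 2137 × 1/4 = 534.25
  yellow smooth: 2137 × 1/4 = 534.25
  yellow shrunken: 2137 × 1/4 = 534.25
χ² = Σ (O − E)² / E
  purple smooth: (531 − 534.25)² / 534.25 = 0.0198
  purple shrunken: (548 − 534.25)² / 534.25 = 0.3539
  yellow smooth: (566 − 534.25)² / 534.25 = 1.8869
  yellow shrunken: (492 − 534.25)² / 534.25 = 3.3412
χ² = 0.0198 + 0.3539 + 1.8869 + 3.3412 = 5.6018 ≈ 5.602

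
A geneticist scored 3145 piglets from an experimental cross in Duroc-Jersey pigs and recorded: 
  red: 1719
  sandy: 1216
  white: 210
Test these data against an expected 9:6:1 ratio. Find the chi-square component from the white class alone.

0.919

Under the 9:6:1 hypothesis (Σ ratio = 16, N = 3145):
  red: 3145 × 9/16 = 1769.0625
  sandy: 3145 × 6/16 = 1179.375
  white: 3145 × 1/16 = 196.5625
Contribution of white: (210 − 196.5625)² / 196.5625 = 0.9186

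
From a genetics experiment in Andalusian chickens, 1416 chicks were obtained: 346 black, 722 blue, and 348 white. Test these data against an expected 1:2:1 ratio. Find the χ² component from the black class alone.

0.181

Expected counts for N = 1416 under a 1:2:1 ratio (total parts = 4):
  black: 1416 × 1/4 = 354
  blue: 1416 × 2/4 = 708
  white: 1416 × 1/4 = 354
Contribution of black: (346 − 354)² / 354 = 0.1808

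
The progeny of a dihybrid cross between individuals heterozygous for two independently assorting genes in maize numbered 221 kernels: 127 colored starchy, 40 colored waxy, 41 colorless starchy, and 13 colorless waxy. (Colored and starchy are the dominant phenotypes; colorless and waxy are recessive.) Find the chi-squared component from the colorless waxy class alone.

A dihybrid F₂ with independent assortment and complete dominance at both loci gives a 9:3:3:1 phenotypic ratio.
The 9:3:3:1 ratio has 16 parts, so with N = 221 the expected counts are:
  colored starchy: 221 × 9/16 = 124.3125
  colored waxy: 221 × 3/16 = 41.4375
  colorless starchy: 221 × 3/16 = 41.4375
  colorless waxy: 221 × 1/16 = 13.8125
Contribution of colorless waxy: (13 − 13.8125)² / 13.8125 = 0.0478

0.048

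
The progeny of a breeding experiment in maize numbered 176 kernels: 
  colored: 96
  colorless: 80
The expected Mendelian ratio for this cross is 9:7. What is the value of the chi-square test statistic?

0.208

Expected counts for N = 176 under a 9:7 ratio (total parts = 16):
  colored: 176 × 9/16 = 99
  colorless: 176 × 7/16 = 77
χ² = Σ (O − E)² / E
  colored: (96 − 99)² / 99 = 0.0909
  colorless: (80 − 77)² / 77 = 0.1169
χ² = 0.0909 + 0.1169 = 0.2078 ≈ 0.208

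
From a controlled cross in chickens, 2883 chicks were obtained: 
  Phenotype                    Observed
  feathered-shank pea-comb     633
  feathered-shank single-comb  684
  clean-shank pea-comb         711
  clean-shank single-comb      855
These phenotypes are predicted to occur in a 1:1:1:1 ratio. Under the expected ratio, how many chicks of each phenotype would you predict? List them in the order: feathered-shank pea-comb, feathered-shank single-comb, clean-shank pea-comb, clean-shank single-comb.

Under the 1:1:1:1 hypothesis (Σ ratio = 4, N = 2883):
  feathered-shank pea-comb: 2883 × 1/4 = 720.75
  feathered-shank single-comb: 2883 × 1/4 = 720.75
  clean-shank pea-comb: 2883 × 1/4 = 720.75
  clean-shank single-comb: 2883 × 1/4 = 720.75

720.75, 720.75, 720.75, 720.75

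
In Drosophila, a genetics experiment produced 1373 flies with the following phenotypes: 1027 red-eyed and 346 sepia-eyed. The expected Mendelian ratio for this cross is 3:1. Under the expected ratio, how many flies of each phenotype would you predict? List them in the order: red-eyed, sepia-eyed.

Total ratio parts = 4. Expected numbers out of 1373:
  red-eyed: 1373 × 3/4 = 1029.75
  sepia-eyed: 1373 × 1/4 = 343.25

1029.75, 343.25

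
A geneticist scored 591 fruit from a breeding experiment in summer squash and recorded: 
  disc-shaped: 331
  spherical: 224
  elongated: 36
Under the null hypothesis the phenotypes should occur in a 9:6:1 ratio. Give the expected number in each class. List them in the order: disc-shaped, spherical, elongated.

332.4375, 221.625, 36.9375

The 9:6:1 ratio has 16 parts, so with N = 591 the expected counts are:
  disc-shaped: 591 × 9/16 = 332.4375
  spherical: 591 × 6/16 = 221.625
  elongated: 591 × 1/16 = 36.9375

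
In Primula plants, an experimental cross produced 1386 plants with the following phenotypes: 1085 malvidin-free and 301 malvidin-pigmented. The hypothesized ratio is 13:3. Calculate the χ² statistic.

Under the 13:3 hypothesis (Σ ratio = 16, N = 1386):
  malvidin-free: 1386 × 13/16 = 1126.125
  malvidin-pigmented: 1386 × 3/16 = 259.875
χ² = Σ (O − E)² / E
  malvidin-free: (1085 − 1126.125)² / 1126.125 = 1.5018
  malvidin-pigmented: (301 − 259.875)² / 259.875 = 6.5080
χ² = 1.5018 + 6.5080 = 8.0098 ≈ 8.010

8.010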